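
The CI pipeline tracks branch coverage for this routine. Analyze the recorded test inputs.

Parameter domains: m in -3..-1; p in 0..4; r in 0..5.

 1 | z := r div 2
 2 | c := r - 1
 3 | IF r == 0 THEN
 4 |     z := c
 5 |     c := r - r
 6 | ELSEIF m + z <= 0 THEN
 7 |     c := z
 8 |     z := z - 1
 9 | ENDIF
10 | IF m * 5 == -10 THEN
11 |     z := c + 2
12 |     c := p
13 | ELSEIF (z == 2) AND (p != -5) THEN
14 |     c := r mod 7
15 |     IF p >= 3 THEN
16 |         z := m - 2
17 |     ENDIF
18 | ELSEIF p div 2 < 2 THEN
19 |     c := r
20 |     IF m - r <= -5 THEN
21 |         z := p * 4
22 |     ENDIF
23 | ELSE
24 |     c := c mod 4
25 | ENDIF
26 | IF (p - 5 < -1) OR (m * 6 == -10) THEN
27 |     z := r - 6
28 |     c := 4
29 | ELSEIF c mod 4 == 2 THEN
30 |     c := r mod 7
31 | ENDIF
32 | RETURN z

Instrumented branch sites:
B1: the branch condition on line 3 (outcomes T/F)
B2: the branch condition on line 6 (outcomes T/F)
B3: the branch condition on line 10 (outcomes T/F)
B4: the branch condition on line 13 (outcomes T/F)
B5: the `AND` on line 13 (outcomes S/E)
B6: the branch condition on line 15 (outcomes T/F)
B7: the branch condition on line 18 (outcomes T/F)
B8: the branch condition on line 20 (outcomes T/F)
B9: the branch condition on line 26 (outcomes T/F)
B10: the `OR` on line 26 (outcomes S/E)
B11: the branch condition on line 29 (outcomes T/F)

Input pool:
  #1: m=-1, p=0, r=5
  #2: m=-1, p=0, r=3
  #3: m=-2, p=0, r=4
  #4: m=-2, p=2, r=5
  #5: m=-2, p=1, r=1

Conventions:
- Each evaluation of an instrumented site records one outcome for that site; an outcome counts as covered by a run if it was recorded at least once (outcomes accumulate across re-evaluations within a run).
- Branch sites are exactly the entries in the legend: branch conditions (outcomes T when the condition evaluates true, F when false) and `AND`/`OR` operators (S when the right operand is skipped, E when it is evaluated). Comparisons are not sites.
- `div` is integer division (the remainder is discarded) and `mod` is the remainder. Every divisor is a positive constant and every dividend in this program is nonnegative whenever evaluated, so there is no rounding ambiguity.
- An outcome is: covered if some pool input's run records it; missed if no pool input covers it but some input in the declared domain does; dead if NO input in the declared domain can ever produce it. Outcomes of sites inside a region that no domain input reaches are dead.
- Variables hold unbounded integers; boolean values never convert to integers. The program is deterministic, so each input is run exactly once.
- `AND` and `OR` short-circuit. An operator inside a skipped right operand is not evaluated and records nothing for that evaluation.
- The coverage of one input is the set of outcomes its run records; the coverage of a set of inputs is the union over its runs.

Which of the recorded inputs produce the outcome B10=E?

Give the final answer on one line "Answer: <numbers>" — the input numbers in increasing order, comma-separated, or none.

input #1 (m=-1, p=0, r=5): misses B10=E
input #2 (m=-1, p=0, r=3): misses B10=E
input #3 (m=-2, p=0, r=4): misses B10=E
input #4 (m=-2, p=2, r=5): misses B10=E
input #5 (m=-2, p=1, r=1): misses B10=E

Answer: none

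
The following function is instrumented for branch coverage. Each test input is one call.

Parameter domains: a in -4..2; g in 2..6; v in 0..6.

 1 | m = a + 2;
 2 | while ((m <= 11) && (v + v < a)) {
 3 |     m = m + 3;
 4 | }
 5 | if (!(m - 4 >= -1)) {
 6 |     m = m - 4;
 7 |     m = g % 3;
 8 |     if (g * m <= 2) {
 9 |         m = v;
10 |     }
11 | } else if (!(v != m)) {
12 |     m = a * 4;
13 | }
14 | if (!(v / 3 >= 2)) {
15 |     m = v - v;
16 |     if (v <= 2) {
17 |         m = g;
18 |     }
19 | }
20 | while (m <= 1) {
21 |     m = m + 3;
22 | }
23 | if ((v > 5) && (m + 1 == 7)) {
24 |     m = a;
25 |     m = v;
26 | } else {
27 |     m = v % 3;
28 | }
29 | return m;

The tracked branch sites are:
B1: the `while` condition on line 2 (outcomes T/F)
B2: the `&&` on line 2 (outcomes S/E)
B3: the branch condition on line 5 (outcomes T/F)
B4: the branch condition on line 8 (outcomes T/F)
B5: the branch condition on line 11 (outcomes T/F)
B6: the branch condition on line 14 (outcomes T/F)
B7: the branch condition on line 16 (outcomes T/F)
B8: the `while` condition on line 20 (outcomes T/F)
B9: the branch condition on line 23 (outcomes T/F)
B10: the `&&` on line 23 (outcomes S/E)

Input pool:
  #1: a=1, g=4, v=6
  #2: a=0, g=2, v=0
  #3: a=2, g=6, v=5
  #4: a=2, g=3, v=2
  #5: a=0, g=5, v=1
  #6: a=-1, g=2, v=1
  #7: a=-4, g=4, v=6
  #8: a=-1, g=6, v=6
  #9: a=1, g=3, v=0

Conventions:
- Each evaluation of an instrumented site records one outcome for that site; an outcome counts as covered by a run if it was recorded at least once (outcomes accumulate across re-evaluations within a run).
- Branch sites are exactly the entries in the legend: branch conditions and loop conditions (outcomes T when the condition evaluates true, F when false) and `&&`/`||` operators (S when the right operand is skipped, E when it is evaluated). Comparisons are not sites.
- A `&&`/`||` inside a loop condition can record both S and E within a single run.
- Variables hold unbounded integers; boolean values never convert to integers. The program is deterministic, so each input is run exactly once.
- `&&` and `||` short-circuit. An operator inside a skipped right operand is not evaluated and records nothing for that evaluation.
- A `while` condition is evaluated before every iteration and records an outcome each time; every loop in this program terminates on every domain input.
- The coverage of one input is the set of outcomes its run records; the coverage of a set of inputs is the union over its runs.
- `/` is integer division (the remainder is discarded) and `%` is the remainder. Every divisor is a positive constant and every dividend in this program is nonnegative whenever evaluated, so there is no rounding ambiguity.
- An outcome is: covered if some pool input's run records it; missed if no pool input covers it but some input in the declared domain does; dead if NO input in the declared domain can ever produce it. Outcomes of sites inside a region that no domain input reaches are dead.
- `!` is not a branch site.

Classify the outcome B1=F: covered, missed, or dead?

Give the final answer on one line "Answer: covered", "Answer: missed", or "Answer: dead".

B1=F is recorded by pool input(s) 1, 2, 3, 4, 5, 6, 7, 8, 9 -> covered

Answer: covered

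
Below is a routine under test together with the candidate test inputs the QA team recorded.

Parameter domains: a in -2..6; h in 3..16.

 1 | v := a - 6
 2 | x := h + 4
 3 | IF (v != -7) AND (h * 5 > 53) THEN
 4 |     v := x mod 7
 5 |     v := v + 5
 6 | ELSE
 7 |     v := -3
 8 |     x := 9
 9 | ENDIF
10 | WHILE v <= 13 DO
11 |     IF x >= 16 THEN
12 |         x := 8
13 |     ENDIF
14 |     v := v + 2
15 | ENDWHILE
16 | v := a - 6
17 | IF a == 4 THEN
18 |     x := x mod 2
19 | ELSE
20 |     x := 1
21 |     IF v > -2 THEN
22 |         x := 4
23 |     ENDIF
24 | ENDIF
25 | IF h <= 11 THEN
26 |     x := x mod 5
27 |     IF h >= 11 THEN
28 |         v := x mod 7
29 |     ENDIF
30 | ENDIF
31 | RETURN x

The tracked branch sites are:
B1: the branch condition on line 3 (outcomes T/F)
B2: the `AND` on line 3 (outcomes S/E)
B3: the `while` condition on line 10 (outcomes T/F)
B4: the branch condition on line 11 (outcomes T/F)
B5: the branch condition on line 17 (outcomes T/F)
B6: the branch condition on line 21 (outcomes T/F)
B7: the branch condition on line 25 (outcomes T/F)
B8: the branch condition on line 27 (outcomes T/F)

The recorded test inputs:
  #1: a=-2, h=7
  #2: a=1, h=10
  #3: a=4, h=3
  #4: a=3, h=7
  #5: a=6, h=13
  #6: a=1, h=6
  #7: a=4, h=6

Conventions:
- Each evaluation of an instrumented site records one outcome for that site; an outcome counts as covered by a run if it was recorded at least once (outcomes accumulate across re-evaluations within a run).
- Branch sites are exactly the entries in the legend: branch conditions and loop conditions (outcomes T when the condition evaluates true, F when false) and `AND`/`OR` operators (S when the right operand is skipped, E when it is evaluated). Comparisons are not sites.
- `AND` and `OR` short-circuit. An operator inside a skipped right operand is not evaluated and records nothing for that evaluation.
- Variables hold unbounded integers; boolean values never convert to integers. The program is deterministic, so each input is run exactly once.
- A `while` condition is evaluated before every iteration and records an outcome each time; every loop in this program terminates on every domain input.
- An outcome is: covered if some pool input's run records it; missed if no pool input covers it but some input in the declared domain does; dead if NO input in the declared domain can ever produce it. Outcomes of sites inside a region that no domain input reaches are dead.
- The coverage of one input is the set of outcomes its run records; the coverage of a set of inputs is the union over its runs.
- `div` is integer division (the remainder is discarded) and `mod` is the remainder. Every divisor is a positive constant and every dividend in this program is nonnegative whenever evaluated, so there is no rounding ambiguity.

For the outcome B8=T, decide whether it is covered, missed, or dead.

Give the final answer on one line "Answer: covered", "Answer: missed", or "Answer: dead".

no pool input records B8=T
but domain input (a=-2, h=11) does record it -> reachable, so missed

Answer: missed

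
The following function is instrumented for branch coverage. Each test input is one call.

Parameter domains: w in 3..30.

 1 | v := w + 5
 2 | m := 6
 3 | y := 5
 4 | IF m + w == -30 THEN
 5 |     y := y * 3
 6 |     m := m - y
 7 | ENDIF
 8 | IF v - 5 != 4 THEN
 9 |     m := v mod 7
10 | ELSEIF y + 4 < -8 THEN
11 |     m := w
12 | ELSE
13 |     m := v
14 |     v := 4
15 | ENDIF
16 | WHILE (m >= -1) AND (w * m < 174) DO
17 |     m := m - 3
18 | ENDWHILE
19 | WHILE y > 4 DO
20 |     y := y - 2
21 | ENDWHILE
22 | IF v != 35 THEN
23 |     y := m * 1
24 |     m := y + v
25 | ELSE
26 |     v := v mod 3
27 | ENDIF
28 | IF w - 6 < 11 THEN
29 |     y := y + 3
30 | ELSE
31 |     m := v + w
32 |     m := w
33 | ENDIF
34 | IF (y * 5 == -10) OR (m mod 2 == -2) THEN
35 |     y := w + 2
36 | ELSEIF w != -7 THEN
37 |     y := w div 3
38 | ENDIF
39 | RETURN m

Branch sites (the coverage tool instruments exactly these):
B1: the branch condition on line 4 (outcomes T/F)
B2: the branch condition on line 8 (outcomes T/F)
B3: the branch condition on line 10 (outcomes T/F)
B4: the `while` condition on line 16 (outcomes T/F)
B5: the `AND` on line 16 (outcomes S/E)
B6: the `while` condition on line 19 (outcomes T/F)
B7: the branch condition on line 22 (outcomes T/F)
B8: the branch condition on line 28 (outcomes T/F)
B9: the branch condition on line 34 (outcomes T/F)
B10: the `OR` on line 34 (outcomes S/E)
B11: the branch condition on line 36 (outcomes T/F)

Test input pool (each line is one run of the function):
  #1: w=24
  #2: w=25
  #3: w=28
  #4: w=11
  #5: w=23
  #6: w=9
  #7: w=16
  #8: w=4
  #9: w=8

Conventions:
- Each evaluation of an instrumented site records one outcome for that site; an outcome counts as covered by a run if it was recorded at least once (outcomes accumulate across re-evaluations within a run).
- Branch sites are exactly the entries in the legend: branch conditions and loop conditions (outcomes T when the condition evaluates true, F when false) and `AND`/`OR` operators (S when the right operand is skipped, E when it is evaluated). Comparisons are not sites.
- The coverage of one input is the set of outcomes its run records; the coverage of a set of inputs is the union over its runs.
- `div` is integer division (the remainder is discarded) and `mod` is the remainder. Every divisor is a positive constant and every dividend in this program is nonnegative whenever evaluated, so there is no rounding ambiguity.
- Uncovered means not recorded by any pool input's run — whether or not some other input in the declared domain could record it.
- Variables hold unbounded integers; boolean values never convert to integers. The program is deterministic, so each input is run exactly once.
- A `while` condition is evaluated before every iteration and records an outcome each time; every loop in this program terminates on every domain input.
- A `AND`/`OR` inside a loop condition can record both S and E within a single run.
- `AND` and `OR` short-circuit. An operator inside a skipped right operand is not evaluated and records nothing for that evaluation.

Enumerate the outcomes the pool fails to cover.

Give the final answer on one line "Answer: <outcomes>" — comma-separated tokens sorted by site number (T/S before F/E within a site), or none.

input #1, w=24: events B1->F, B2->T, B5->E, B4->T, B5->S, B4->F, B6->T, B6->F, B7->T, B8->F, B10->S, B9->T; outcomes B1=F, B2=T, B4=T, B4=F, B5=S, B5=E, B6=T, B6=F, B7=T, B8=F, B9=T, B10=S
input #2, w=25: events B1->F, B2->T, B5->E, B4->T, B5->E, B4->T, B5->S, B4->F, B6->T, B6->F, B7->T, B8->F, B10->E, B9->F, ...; outcomes B1=F, B2=T, B4=T, B4=F, B5=S, B5=E, B6=T, B6=F, B7=T, B8=F, B9=F, B10=E, B11=T
input #3, w=28: events B1->F, B2->T, B5->E, B4->T, B5->E, B4->T, B5->E, B4->T, B5->S, B4->F, B6->T, B6->F, B7->T, B8->F, ...; outcomes B1=F, B2=T, B4=T, B4=F, B5=S, B5=E, B6=T, B6=F, B7=T, B8=F, B9=F, B10=E, B11=T
input #4, w=11: events B1->F, B2->T, B5->E, B4->T, B5->E, B4->T, B5->S, B4->F, B6->T, B6->F, B7->T, B8->T, B10->E, B9->F, ...; outcomes B1=F, B2=T, B4=T, B4=F, B5=S, B5=E, B6=T, B6=F, B7=T, B8=T, B9=F, B10=E, B11=T
input #5, w=23: events B1->F, B2->T, B5->E, B4->T, B5->S, B4->F, B6->T, B6->F, B7->T, B8->F, B10->E, B9->F, B11->T; outcomes B1=F, B2=T, B4=T, B4=F, B5=S, B5=E, B6=T, B6=F, B7=T, B8=F, B9=F, B10=E, B11=T
input #6, w=9: events B1->F, B2->T, B5->E, B4->T, B5->S, B4->F, B6->T, B6->F, B7->T, B8->T, B10->E, B9->F, B11->T; outcomes B1=F, B2=T, B4=T, B4=F, B5=S, B5=E, B6=T, B6=F, B7=T, B8=T, B9=F, B10=E, B11=T
input #7, w=16: events B1->F, B2->T, B5->E, B4->T, B5->S, B4->F, B6->T, B6->F, B7->T, B8->T, B10->E, B9->F, B11->T; outcomes B1=F, B2=T, B4=T, B4=F, B5=S, B5=E, B6=T, B6=F, B7=T, B8=T, B9=F, B10=E, B11=T
input #8, w=4: events B1->F, B2->F, B3->F, B5->E, B4->T, B5->E, B4->T, B5->E, B4->T, B5->E, B4->T, B5->S, B4->F, B6->T, ...; outcomes B1=F, B2=F, B3=F, B4=T, B4=F, B5=S, B5=E, B6=T, B6=F, B7=T, B8=T, B9=F, B10=E, B11=T
input #9, w=8: events B1->F, B2->T, B5->E, B4->T, B5->E, B4->T, B5->E, B4->T, B5->S, B4->F, B6->T, B6->F, B7->T, B8->T, ...; outcomes B1=F, B2=T, B4=T, B4=F, B5=S, B5=E, B6=T, B6=F, B7=T, B8=T, B9=F, B10=E, B11=T
union over the pool: B1=F, B2=T, B2=F, B3=F, B4=T, B4=F, B5=S, B5=E, B6=T, B6=F, B7=T, B8=T, B8=F, B9=T, B9=F, B10=S, B10=E, B11=T
uncovered (4 of 22): B1=T, B3=T, B7=F, B11=F

Answer: B1=T, B3=T, B7=F, B11=F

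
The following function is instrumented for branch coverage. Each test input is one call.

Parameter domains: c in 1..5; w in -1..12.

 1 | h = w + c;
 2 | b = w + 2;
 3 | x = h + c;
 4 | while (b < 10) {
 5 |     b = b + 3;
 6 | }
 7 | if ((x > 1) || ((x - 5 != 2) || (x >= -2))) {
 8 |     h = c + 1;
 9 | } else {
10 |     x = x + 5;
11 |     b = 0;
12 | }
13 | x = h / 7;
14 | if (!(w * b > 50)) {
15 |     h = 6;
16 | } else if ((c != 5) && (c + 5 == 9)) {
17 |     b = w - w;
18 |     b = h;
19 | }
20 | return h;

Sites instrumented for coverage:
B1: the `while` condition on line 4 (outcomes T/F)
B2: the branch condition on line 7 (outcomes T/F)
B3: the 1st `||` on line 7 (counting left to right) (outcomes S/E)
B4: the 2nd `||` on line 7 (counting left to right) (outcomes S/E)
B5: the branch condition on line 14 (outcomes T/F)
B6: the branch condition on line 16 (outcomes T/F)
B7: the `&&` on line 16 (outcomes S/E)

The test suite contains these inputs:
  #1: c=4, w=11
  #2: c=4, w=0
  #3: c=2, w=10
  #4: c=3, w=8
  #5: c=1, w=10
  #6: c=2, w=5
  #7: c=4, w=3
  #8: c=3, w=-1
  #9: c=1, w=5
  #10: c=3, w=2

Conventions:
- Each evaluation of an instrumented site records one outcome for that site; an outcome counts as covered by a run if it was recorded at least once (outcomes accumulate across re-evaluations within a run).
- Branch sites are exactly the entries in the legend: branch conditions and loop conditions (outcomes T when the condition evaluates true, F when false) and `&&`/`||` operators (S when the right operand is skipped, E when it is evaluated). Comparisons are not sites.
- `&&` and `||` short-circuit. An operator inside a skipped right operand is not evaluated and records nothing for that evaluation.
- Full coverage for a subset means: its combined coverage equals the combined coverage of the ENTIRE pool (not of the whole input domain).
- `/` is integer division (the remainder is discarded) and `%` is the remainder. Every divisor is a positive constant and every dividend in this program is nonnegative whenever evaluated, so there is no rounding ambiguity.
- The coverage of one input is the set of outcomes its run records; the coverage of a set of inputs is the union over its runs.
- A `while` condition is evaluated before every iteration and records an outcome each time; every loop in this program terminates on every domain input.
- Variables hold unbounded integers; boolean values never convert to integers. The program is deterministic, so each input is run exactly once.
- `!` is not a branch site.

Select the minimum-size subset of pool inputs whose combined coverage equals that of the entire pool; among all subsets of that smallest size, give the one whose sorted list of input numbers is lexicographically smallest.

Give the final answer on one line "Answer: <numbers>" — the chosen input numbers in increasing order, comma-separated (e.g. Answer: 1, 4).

input #1 (c=4, w=11): covers B1=F, B2=T, B3=S, B5=F, B6=T, B7=E
input #2 (c=4, w=0): covers B1=T, B1=F, B2=T, B3=S, B5=T
input #3 (c=2, w=10): covers B1=F, B2=T, B3=S, B5=F, B6=F, B7=E
input #4 (c=3, w=8): covers B1=F, B2=T, B3=S, B5=F, B6=F, B7=E
input #5 (c=1, w=10): covers B1=F, B2=T, B3=S, B5=F, B6=F, B7=E
input #6 (c=2, w=5): covers B1=T, B1=F, B2=T, B3=S, B5=T
input #7 (c=4, w=3): covers B1=T, B1=F, B2=T, B3=S, B5=T
input #8 (c=3, w=-1): covers B1=T, B1=F, B2=T, B3=S, B5=T
input #9 (c=1, w=5): covers B1=T, B1=F, B2=T, B3=S, B5=T
input #10 (c=3, w=2): covers B1=T, B1=F, B2=T, B3=S, B5=T
together the pool reaches 9 outcomes: B1=T, B1=F, B2=T, B3=S, B5=T, B5=F, B6=T, B6=F, B7=E
size 1 is not enough: best union over all size-1 subsets is 6/9
size 2 is not enough: best union over all size-2 subsets is 8/9
size 3: inputs {1, 2, 3} cover all 9 outcomes, and no lexicographically smaller subset of this size does

Answer: 1, 2, 3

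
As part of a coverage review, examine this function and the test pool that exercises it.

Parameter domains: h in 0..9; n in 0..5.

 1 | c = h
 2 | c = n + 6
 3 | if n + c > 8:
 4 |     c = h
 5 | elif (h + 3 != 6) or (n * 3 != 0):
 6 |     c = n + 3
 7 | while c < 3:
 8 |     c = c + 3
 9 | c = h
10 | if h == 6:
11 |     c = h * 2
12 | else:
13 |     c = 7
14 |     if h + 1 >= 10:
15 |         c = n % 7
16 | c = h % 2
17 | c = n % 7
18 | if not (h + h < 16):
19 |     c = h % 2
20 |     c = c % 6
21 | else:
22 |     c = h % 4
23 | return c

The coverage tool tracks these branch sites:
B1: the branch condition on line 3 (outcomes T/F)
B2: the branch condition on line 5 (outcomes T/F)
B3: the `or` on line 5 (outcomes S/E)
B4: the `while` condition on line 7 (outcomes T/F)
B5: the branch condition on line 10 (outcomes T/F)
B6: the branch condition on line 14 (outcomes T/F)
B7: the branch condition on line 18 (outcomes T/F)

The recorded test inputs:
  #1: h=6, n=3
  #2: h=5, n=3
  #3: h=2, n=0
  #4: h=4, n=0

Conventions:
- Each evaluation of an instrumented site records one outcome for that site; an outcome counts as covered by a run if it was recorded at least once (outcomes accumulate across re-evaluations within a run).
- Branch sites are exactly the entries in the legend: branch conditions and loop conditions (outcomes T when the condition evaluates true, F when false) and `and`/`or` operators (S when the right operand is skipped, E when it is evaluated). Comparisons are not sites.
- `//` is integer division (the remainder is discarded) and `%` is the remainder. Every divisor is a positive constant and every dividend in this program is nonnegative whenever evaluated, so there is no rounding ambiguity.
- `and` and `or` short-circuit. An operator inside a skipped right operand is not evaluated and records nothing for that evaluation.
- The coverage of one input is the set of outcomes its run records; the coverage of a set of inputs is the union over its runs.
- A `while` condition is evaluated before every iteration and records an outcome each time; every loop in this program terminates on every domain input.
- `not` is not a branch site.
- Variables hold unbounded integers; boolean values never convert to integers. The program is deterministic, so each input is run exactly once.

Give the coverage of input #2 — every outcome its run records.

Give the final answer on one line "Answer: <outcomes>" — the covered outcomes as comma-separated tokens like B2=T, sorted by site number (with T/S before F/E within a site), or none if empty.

Running input #2 (h=5, n=3), event by event:
  B1->T, B4->F, B5->F, B6->F, B7->F
collecting distinct outcomes: B1=T, B4=F, B5=F, B6=F, B7=F

Answer: B1=T, B4=F, B5=F, B6=F, B7=F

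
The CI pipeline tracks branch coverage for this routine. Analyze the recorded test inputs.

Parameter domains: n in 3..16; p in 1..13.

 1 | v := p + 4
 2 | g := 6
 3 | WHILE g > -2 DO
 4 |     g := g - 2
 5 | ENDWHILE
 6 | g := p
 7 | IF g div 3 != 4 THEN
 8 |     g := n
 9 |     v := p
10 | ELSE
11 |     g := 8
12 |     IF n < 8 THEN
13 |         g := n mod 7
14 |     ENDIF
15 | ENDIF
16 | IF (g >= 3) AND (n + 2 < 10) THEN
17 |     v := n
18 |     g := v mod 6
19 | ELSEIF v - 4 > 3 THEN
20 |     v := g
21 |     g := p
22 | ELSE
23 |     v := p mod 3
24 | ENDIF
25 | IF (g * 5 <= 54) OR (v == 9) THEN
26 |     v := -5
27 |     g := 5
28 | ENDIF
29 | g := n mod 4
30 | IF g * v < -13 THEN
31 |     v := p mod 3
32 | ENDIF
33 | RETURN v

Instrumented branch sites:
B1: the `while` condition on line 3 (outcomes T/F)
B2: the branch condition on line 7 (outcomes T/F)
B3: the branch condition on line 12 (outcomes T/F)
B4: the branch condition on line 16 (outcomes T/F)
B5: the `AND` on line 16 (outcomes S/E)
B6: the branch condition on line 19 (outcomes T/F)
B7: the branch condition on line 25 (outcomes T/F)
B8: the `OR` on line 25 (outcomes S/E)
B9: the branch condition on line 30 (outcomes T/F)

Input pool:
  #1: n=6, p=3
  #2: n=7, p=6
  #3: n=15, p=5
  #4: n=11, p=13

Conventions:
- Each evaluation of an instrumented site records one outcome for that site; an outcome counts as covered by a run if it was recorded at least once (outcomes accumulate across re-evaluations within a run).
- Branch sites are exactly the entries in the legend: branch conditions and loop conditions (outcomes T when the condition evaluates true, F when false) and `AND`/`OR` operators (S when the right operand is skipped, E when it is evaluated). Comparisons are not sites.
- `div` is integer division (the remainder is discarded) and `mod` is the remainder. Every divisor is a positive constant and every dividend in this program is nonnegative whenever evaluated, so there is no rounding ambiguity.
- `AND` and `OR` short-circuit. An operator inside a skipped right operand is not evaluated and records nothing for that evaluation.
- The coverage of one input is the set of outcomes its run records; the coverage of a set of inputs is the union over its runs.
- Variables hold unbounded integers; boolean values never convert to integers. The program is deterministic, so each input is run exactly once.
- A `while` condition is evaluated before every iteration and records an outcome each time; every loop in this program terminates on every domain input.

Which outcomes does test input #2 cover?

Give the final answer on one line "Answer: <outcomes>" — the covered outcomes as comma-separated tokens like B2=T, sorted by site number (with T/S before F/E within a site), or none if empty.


Event log for input #2 (n=7, p=6):
  B1->T, B1->T, B1->T, B1->T, B1->F, B2->T, B5->E, B4->T, B8->S, B7->T
  B9->T
as a set, this run covers: B1=T, B1=F, B2=T, B4=T, B5=E, B7=T, B8=S, B9=T
Answer: B1=T, B1=F, B2=T, B4=T, B5=E, B7=T, B8=S, B9=T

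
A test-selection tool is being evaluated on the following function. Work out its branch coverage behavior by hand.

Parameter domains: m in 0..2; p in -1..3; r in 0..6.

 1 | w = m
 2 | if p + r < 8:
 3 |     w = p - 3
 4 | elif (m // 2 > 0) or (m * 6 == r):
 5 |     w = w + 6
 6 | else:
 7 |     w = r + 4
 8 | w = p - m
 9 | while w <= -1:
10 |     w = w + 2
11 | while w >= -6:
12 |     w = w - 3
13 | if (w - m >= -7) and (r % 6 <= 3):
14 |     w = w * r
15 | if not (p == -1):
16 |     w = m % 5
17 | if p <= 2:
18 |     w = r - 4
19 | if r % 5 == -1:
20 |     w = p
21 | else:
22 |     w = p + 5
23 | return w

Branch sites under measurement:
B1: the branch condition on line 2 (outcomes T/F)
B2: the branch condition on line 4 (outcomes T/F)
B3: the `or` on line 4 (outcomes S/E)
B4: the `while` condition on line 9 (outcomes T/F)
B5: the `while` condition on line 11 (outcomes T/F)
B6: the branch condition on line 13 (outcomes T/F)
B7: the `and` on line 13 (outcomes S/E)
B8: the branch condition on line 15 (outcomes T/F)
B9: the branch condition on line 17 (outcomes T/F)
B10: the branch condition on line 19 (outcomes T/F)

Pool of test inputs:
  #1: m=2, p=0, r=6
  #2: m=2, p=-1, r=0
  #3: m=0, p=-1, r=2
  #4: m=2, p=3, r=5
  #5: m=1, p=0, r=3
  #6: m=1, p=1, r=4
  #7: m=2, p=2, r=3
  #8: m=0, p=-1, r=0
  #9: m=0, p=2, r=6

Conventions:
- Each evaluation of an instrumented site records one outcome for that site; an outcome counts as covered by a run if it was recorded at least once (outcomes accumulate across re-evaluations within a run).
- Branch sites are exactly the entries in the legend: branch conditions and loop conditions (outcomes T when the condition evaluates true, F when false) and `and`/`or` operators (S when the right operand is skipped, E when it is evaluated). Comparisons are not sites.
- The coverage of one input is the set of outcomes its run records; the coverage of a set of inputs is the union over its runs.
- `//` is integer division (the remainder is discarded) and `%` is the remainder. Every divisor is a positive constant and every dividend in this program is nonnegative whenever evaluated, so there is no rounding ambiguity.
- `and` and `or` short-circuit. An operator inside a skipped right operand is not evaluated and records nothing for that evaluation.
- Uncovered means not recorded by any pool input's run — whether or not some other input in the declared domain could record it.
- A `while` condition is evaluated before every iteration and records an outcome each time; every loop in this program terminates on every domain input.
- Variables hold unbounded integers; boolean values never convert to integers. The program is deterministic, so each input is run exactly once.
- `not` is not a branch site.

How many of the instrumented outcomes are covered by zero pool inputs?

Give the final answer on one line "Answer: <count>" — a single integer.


input #1 (m=2, p=0, r=6): covers B1=T, B4=T, B4=F, B5=T, B5=F, B6=F, B7=S, B8=T, B9=T, B10=F
input #2 (m=2, p=-1, r=0): covers B1=T, B4=T, B4=F, B5=T, B5=F, B6=F, B7=S, B8=F, B9=T, B10=F
input #3 (m=0, p=-1, r=2): covers B1=T, B4=T, B4=F, B5=T, B5=F, B6=F, B7=S, B8=F, B9=T, B10=F
input #4 (m=2, p=3, r=5): covers B1=F, B2=T, B3=S, B4=F, B5=T, B5=F, B6=F, B7=S, B8=T, B9=F, B10=F
input #5 (m=1, p=0, r=3): covers B1=T, B4=T, B4=F, B5=T, B5=F, B6=F, B7=S, B8=T, B9=T, B10=F
input #6 (m=1, p=1, r=4): covers B1=T, B4=F, B5=T, B5=F, B6=F, B7=S, B8=T, B9=T, B10=F
input #7 (m=2, p=2, r=3): covers B1=T, B4=F, B5=T, B5=F, B6=F, B7=S, B8=T, B9=T, B10=F
input #8 (m=0, p=-1, r=0): covers B1=T, B4=T, B4=F, B5=T, B5=F, B6=F, B7=S, B8=F, B9=T, B10=F
input #9 (m=0, p=2, r=6): covers B1=F, B2=F, B3=E, B4=F, B5=T, B5=F, B6=T, B7=E, B8=T, B9=T, B10=F
union over the pool: B1=T, B1=F, B2=T, B2=F, B3=S, B3=E, B4=T, B4=F, B5=T, B5=F, B6=T, B6=F, B7=S, B7=E, B8=T, B8=F, B9=T, B9=F, B10=F
uncovered (1 of 20): B10=T
Answer: 1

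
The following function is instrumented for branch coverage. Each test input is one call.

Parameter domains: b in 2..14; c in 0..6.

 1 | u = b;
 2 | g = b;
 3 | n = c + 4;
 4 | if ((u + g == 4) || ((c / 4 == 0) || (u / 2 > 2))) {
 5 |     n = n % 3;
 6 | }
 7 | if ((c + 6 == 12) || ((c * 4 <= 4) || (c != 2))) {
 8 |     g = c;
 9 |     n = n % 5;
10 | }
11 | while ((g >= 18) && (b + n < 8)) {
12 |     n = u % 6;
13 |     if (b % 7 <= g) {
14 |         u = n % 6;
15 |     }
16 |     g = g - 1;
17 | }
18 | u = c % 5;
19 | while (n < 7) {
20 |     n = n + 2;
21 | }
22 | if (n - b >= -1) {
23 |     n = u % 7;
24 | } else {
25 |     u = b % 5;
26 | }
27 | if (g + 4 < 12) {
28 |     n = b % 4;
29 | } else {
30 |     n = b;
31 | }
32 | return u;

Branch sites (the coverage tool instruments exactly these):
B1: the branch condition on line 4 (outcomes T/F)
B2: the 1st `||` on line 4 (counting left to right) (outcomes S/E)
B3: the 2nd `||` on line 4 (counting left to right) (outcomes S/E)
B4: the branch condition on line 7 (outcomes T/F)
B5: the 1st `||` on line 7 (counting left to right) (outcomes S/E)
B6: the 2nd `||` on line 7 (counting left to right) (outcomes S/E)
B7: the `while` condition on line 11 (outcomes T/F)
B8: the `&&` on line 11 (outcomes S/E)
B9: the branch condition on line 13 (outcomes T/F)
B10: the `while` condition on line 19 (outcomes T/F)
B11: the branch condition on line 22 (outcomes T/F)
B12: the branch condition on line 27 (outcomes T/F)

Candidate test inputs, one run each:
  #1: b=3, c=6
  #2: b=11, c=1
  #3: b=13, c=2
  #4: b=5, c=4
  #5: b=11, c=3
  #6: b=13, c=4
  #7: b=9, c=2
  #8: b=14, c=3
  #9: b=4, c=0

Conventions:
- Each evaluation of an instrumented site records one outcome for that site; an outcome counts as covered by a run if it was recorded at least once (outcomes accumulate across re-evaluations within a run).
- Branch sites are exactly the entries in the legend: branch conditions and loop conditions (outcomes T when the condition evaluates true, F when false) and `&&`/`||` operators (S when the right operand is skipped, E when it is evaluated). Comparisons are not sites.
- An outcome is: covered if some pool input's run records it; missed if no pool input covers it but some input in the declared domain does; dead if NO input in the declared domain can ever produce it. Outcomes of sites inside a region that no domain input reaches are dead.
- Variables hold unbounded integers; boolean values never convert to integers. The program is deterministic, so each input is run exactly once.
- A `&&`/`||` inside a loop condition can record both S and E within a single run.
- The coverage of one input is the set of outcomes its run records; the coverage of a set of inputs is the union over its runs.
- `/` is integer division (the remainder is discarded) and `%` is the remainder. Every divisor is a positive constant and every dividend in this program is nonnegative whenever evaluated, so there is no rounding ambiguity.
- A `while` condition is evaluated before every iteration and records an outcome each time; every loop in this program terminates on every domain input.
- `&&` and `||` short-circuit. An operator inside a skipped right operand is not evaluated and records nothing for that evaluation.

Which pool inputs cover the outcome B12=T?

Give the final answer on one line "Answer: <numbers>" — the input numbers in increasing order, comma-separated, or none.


input #1 (b=3, c=6): records B12=T
input #2 (b=11, c=1): records B12=T
input #3 (b=13, c=2): does not record B12=T
input #4 (b=5, c=4): records B12=T
input #5 (b=11, c=3): records B12=T
input #6 (b=13, c=4): records B12=T
input #7 (b=9, c=2): does not record B12=T
input #8 (b=14, c=3): records B12=T
input #9 (b=4, c=0): records B12=T
Answer: 1, 2, 4, 5, 6, 8, 9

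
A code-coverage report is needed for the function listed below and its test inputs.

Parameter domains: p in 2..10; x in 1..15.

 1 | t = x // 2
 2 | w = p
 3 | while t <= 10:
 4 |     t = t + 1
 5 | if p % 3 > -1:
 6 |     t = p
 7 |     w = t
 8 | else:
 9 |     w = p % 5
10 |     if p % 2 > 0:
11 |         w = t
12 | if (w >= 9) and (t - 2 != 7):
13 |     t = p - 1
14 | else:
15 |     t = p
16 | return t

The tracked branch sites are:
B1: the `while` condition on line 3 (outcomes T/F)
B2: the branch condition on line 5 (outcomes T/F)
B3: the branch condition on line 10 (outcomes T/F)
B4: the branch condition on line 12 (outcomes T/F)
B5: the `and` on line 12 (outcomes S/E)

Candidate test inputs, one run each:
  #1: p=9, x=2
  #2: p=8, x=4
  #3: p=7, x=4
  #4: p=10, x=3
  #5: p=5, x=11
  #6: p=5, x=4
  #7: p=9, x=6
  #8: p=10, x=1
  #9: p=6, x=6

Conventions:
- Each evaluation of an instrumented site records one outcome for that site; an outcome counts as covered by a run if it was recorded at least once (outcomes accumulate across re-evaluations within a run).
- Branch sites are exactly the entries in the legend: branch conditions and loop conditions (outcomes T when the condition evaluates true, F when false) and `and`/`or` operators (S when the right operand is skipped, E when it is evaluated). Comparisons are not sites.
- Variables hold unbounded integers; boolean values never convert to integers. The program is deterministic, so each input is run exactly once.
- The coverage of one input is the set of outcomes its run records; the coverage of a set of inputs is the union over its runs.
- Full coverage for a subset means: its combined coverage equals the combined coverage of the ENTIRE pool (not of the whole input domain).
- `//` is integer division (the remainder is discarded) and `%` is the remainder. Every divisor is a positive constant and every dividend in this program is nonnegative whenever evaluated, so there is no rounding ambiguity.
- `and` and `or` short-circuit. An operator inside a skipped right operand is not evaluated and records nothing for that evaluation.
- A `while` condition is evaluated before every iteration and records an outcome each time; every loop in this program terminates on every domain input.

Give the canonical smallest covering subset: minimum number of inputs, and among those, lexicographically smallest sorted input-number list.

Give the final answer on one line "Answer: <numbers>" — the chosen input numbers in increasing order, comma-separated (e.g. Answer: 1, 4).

test 1 (p=9, x=2) hits B1=T, B1=F, B2=T, B4=F, B5=E
test 2 (p=8, x=4) hits B1=T, B1=F, B2=T, B4=F, B5=S
test 3 (p=7, x=4) hits B1=T, B1=F, B2=T, B4=F, B5=S
test 4 (p=10, x=3) hits B1=T, B1=F, B2=T, B4=T, B5=E
test 5 (p=5, x=11) hits B1=T, B1=F, B2=T, B4=F, B5=S
test 6 (p=5, x=4) hits B1=T, B1=F, B2=T, B4=F, B5=S
test 7 (p=9, x=6) hits B1=T, B1=F, B2=T, B4=F, B5=E
test 8 (p=10, x=1) hits B1=T, B1=F, B2=T, B4=T, B5=E
test 9 (p=6, x=6) hits B1=T, B1=F, B2=T, B4=F, B5=S
together the pool reaches 7 outcomes: B1=T, B1=F, B2=T, B4=T, B4=F, B5=S, B5=E
every size-1 subset falls short of the 7 outcomes (best: 5/7)
size 2: inputs {2, 4} cover all 7 outcomes, and no lexicographically smaller subset of this size does

Answer: 2, 4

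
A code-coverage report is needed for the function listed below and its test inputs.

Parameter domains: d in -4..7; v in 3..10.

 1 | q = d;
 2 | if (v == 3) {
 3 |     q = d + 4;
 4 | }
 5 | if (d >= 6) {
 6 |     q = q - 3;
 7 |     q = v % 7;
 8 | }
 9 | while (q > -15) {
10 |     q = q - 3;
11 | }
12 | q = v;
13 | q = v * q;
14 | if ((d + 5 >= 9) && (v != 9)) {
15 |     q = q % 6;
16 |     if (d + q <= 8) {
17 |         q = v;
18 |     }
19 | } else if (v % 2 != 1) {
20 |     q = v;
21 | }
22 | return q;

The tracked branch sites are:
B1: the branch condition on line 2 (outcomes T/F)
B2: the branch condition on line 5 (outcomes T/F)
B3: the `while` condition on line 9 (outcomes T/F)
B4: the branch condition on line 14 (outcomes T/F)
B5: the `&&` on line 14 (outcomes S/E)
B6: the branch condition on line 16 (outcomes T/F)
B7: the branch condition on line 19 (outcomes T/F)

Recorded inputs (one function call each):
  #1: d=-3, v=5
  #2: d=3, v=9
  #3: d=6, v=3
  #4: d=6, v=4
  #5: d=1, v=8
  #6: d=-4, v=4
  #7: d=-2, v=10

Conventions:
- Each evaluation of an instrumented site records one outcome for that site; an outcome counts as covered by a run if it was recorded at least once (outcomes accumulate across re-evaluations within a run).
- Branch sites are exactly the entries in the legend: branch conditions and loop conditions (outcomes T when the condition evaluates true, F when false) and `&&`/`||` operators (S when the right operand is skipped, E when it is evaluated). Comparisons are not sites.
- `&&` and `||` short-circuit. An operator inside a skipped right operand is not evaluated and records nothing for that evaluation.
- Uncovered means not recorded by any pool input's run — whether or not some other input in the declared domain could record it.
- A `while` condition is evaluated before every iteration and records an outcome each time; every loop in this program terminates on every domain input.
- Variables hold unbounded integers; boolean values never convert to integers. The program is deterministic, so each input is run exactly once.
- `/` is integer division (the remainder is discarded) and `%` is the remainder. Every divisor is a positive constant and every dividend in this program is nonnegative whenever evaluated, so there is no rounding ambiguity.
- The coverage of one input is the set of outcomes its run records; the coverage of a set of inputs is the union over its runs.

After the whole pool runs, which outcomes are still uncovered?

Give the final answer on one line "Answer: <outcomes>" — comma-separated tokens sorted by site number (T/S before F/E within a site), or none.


#1 (d=-3, v=5) -> B1->F, B2->F, B3->T, B3->T, B3->T, B3->T, B3->F, B5->S, B4->F, B7->F; covered: B1=F, B2=F, B3=T, B3=F, B4=F, B5=S, B7=F
#2 (d=3, v=9) -> B1->F, B2->F, B3->T, B3->T, B3->T, B3->T, B3->T, B3->T, B3->F, B5->S, B4->F, B7->F; covered: B1=F, B2=F, B3=T, B3=F, B4=F, B5=S, B7=F
#3 (d=6, v=3) -> B1->T, B2->T, B3->T, B3->T, B3->T, B3->T, B3->T, B3->T, B3->F, B5->E, B4->T, B6->F; covered: B1=T, B2=T, B3=T, B3=F, B4=T, B5=E, B6=F
#4 (d=6, v=4) -> B1->F, B2->T, B3->T, B3->T, B3->T, B3->T, B3->T, B3->T, B3->T, B3->F, B5->E, B4->T, B6->F; covered: B1=F, B2=T, B3=T, B3=F, B4=T, B5=E, B6=F
#5 (d=1, v=8) -> B1->F, B2->F, B3->T, B3->T, B3->T, B3->T, B3->T, B3->T, B3->F, B5->S, B4->F, B7->T; covered: B1=F, B2=F, B3=T, B3=F, B4=F, B5=S, B7=T
#6 (d=-4, v=4) -> B1->F, B2->F, B3->T, B3->T, B3->T, B3->T, B3->F, B5->S, B4->F, B7->T; covered: B1=F, B2=F, B3=T, B3=F, B4=F, B5=S, B7=T
#7 (d=-2, v=10) -> B1->F, B2->F, B3->T, B3->T, B3->T, B3->T, B3->T, B3->F, B5->S, B4->F, B7->T; covered: B1=F, B2=F, B3=T, B3=F, B4=F, B5=S, B7=T
union over the pool: B1=T, B1=F, B2=T, B2=F, B3=T, B3=F, B4=T, B4=F, B5=S, B5=E, B6=F, B7=T, B7=F
uncovered (1 of 14): B6=T
Answer: B6=T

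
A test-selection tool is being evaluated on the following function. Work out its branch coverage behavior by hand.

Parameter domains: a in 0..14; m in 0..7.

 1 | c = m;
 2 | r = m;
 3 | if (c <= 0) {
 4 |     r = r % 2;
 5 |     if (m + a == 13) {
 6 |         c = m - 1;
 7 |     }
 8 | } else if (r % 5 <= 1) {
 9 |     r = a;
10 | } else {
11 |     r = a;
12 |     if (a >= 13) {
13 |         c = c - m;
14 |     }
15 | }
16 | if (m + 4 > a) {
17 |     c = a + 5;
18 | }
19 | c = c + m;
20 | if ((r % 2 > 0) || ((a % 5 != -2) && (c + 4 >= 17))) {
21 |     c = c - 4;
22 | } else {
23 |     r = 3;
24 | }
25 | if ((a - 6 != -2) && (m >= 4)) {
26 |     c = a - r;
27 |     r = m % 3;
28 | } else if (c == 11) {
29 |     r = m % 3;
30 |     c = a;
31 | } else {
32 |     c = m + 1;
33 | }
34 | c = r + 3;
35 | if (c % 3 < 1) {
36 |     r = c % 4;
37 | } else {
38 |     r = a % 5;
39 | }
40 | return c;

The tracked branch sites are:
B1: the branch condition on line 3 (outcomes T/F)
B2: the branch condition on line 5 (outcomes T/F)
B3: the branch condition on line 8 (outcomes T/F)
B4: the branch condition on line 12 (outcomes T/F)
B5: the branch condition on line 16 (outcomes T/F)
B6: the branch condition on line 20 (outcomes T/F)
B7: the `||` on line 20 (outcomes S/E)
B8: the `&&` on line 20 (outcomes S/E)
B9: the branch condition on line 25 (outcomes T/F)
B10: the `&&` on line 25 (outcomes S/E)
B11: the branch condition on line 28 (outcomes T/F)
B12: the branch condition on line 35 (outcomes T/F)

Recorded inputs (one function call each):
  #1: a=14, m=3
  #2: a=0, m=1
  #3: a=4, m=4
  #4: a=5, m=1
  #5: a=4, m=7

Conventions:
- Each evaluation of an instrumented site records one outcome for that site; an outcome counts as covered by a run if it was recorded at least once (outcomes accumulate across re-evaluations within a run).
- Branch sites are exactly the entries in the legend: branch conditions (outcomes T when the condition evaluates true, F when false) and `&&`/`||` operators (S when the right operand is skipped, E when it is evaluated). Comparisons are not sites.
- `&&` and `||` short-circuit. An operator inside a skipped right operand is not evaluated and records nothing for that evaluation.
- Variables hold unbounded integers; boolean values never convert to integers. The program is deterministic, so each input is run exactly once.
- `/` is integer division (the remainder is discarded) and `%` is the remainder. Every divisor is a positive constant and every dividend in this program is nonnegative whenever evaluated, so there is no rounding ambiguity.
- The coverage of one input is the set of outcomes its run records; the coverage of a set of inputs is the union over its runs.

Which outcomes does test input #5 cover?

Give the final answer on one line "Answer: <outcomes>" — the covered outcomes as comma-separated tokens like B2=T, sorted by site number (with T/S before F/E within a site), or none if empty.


Simulating input #5 (a=4, m=7) step by step:
  B1->F, B3->F, B4->F, B5->T, B7->E, B8->E, B6->T, B10->S, B9->F, B11->F
  B12->F
as a set, this run covers: B1=F, B3=F, B4=F, B5=T, B6=T, B7=E, B8=E, B9=F, B10=S, B11=F, B12=F
Answer: B1=F, B3=F, B4=F, B5=T, B6=T, B7=E, B8=E, B9=F, B10=S, B11=F, B12=F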